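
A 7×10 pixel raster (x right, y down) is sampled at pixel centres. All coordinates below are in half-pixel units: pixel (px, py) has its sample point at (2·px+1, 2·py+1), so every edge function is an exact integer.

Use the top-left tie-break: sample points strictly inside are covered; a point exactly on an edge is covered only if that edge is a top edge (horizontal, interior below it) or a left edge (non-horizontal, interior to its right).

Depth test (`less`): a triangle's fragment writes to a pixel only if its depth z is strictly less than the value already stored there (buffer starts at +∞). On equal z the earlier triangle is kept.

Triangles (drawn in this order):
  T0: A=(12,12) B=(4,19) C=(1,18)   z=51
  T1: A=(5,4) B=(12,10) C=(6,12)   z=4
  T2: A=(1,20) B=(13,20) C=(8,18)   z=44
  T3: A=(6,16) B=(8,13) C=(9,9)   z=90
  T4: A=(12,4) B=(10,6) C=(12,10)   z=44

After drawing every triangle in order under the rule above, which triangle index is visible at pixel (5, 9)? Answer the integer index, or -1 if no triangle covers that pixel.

T0:
  2·area = 29
  edge (12, 12)→(4, 19): d=(-8,7) right/bottom  bias=-1
  edge (4, 19)→(1, 18): d=(-3,-1) top-left  bias=+0
  edge (1, 18)→(12, 12): d=(11,-6) top-left  bias=+0
    (3,7)@(7, 15): e=[11,15,3] → #
    (4,7)@(9, 15): e=[-3,17,15] → ·
    (1,8)@(3, 17): e=[23,5,1] → #
    (2,8)@(5, 17): e=[9,7,13] → #
    (3,8)@(7, 17): e=[-5,9,25] → ·
    (1,9)@(3, 19): e=[7,-1,23] → ·
    (2,9)@(5, 19): e=[-7,1,35] → ·
  covered (3 px):
    · · · · · · ·
    · · · · · · ·
    · · · · · · ·
    · · · · · · ·
    · · · · · · ·
    · · · · · · ·
    · · · · · · ·
    · · · # · · ·
    · # # · · · ·
    · · · · · · ·
T1:
  2·area = 50
  edge (5, 4)→(12, 10): d=(7,6) right/bottom  bias=-1
  edge (12, 10)→(6, 12): d=(-6,2) right/bottom  bias=-1
  edge (6, 12)→(5, 4): d=(-1,-8) top-left  bias=+0
    (3,3)@(7, 7): e=[9,28,13] → #
    (4,3)@(9, 7): e=[-3,24,29] → ·
    (3,4)@(7, 9): e=[23,16,11] → #
    (4,4)@(9, 9): e=[11,12,27] → #
    (5,4)@(11, 9): e=[-1,8,43] → ·
    (3,5)@(7, 11): e=[37,4,9] → #
    (4,5)@(9, 11): e=[25,0,25] → ·  [on edge]
    (1,6)@(3, 13): e=[75,0,-25] → ·  [on edge]
    (3,6)@(7, 13): e=[51,-8,7] → ·
  covered (4 px):
    · · · · · · ·
    · · · · · · ·
    · · · · · · ·
    · · · # · · ·
    · · · # # · ·
    · · · # · · ·
    · · · · · · ·
    · · · · · · ·
    · · · · · · ·
    · · · · · · ·
T2:
  2·area = 24  (B↔C swapped to make it positive)
  edge (1, 20)→(8, 18): d=(7,-2) top-left  bias=+0
  edge (8, 18)→(13, 20): d=(5,2) right/bottom  bias=-1
  edge (13, 20)→(1, 20): d=(-12,0) right/bottom  bias=-1
    (2,9)@(5, 19): e=[1,11,12] → #
    (3,9)@(7, 19): e=[5,7,12] → #
    (4,9)@(9, 19): e=[9,3,12] → #
    (5,9)@(11, 19): e=[13,-1,12] → ·
  covered (3 px):
    · · · · · · ·
    · · · · · · ·
    · · · · · · ·
    · · · · · · ·
    · · · · · · ·
    · · · · · · ·
    · · · · · · ·
    · · · · · · ·
    · · · · · · ·
    · · # # # · ·
T3:
  2·area = 5  (B↔C swapped to make it positive)
  edge (6, 16)→(9, 9): d=(3,-7) top-left  bias=+0
  edge (9, 9)→(8, 13): d=(-1,4) right/bottom  bias=-1
  edge (8, 13)→(6, 16): d=(-2,3) right/bottom  bias=-1
    (5,0)@(11, 1): e=[-10,0,15] → ·  [on edge]
    (4,4)@(9, 9): e=[0,0,5] → ·  [on edge]
    (3,8)@(7, 17): e=[10,0,-5] → ·  [on edge]
  covered (0 px):
    · · · · · · ·
    · · · · · · ·
    · · · · · · ·
    · · · · · · ·
    · · · · · · ·
    · · · · · · ·
    · · · · · · ·
    · · · · · · ·
    · · · · · · ·
    · · · · · · ·
T4:
  2·area = 12  (B↔C swapped to make it positive)
  edge (12, 4)→(12, 10): d=(0,6) right/bottom  bias=-1
  edge (12, 10)→(10, 6): d=(-2,-4) top-left  bias=+0
  edge (10, 6)→(12, 4): d=(2,-2) top-left  bias=+0
    (6,1)@(13, 3): e=[-6,18,0] → ·  [on edge]
    (5,2)@(11, 5): e=[6,6,0] → #  [on edge]
    (6,2)@(13, 5): e=[-6,14,4] → ·
    (4,3)@(9, 7): e=[18,-6,0] → ·  [on edge]
    (5,3)@(11, 7): e=[6,2,4] → #
    (6,3)@(13, 7): e=[-6,10,8] → ·
    (3,4)@(7, 9): e=[30,-18,0] → ·  [on edge]
    (5,4)@(11, 9): e=[6,-2,8] → ·
    (2,5)@(5, 11): e=[42,-30,0] → ·  [on edge]
    (1,6)@(3, 13): e=[54,-42,0] → ·  [on edge]
    (0,7)@(1, 15): e=[66,-54,0] → ·  [on edge]
  covered (2 px):
    · · · · · · ·
    · · · · · · ·
    · · · · · # ·
    · · · · · # ·
    · · · · · · ·
    · · · · · · ·
    · · · · · · ·
    · · · · · · ·
    · · · · · · ·
    · · · · · · ·

Z-buffer (winner per pixel, '.' = empty):
  . . . . . . .
  . . . . . . .
  . . . . . 4 .
  . . . 1 . 4 .
  . . . 1 1 . .
  . . . 1 . . .
  . . . . . . .
  . . . 0 . . .
  . 0 0 . . . .
  . . 2 2 2 . .

Answer: -1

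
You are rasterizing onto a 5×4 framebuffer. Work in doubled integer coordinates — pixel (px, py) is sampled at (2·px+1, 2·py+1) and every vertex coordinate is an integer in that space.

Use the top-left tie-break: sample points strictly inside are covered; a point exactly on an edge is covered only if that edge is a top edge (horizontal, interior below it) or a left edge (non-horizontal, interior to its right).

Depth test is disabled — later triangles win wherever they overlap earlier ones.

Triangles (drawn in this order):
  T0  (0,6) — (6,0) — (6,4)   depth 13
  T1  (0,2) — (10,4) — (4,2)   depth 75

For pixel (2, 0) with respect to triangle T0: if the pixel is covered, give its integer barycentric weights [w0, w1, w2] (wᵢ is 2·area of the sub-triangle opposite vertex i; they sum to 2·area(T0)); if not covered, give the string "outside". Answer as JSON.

T0:
  2·area = 24
  edge (0, 6)→(6, 0): d=(6,-6) top-left  bias=+0
  edge (6, 0)→(6, 4): d=(0,4) right/bottom  bias=-1
  edge (6, 4)→(0, 6): d=(-6,2) right/bottom  bias=-1
    (2,0)@(5, 1): e=[0,4,20] → █  [on edge]
    (3,0)@(7, 1): e=[12,-4,16] → ·
    (1,1)@(3, 3): e=[0,12,12] → █  [on edge]
    (3,1)@(7, 3): e=[24,-4,4] → ·
    (4,1)@(9, 3): e=[36,-12,0] → ·  [on edge]
    (0,2)@(1, 5): e=[0,20,4] → █  [on edge]
    (1,2)@(3, 5): e=[12,12,0] → ·  [on edge]
    (2,2)@(5, 5): e=[24,4,-4] → ·
    (0,3)@(1, 7): e=[12,20,-8] → ·
  covered (4 px):
    · · █ · ·
    · █ █ · ·
    █ · · · ·
    · · · · ·
T1:
  2·area = 8  (B↔C swapped to make it positive)
  edge (0, 2)→(4, 2): d=(4,0) top-left  bias=+0
  edge (4, 2)→(10, 4): d=(6,2) right/bottom  bias=-1
  edge (10, 4)→(0, 2): d=(-10,-2) top-left  bias=+0
    (0,0)@(1, 1): e=[-4,0,12] → ·  [on edge]
    (2,1)@(5, 3): e=[4,4,0] → █  [on edge]
    (3,1)@(7, 3): e=[4,0,4] → ·  [on edge]
    (2,2)@(5, 5): e=[12,16,-20] → ·
  covered (1 px):
    · · · · ·
    · · █ · ·
    · · · · ·
    · · · · ·

Result: [4,20,0]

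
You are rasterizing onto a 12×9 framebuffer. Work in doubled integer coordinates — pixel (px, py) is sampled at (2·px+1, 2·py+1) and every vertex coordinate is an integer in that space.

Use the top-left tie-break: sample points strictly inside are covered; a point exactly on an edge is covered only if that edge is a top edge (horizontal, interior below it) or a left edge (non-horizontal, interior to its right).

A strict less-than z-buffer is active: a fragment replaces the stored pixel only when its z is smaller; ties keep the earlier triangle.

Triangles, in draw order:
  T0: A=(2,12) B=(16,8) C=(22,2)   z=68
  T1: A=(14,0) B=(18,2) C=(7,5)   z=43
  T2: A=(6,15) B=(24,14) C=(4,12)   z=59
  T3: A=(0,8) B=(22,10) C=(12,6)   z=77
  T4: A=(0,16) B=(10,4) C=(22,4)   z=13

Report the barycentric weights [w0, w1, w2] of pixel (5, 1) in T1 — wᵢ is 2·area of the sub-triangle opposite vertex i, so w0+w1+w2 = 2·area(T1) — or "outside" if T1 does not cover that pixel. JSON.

T0:
  2·area = 60  (B↔C swapped to make it positive)
  edge (2, 12)→(22, 2): d=(20,-10) top-left  bias=+0
  edge (22, 2)→(16, 8): d=(-6,6) right/bottom  bias=-1
  edge (16, 8)→(2, 12): d=(-14,4) right/bottom  bias=-1
    (11,0)@(23, 1): e=[-10,0,70] → ·  [on edge]
    (10,1)@(21, 3): e=[10,0,50] → ·  [on edge]
    (8,2)@(17, 5): e=[10,12,38] → █
    (9,2)@(19, 5): e=[30,0,30] → ·  [on edge]
    (6,3)@(13, 7): e=[10,24,26] → █
    (7,3)@(15, 7): e=[30,12,18] → █
    (8,3)@(17, 7): e=[50,0,10] → ·  [on edge]
    (4,4)@(9, 9): e=[10,36,14] → █
    (5,4)@(11, 9): e=[30,24,6] → █
    (6,4)@(13, 9): e=[50,12,-2] → ·
    (7,4)@(15, 9): e=[70,0,-10] → ·  [on edge]
    (2,5)@(5, 11): e=[10,48,2] → █
    (6,5)@(13, 11): e=[90,0,-30] → ·  [on edge]
    (5,6)@(11, 13): e=[110,0,-50] → ·  [on edge]
    (4,7)@(9, 15): e=[130,0,-70] → ·  [on edge]
    (3,8)@(7, 17): e=[150,0,-90] → ·  [on edge]
  covered (6 px):
    · · · · · · · · · · · ·
    · · · · · · · · · · · ·
    · · · · · · · · █ · · ·
    · · · · · · █ █ · · · ·
    · · · · █ █ · · · · · ·
    · · █ · · · · · · · · ·
    · · · · · · · · · · · ·
    · · · · · · · · · · · ·
    · · · · · · · · · · · ·
T1:
  2·area = 34
  edge (14, 0)→(18, 2): d=(4,2) right/bottom  bias=-1
  edge (18, 2)→(7, 5): d=(-11,3) right/bottom  bias=-1
  edge (7, 5)→(14, 0): d=(7,-5) top-left  bias=+0
    (6,0)@(13, 1): e=[6,26,2] → █
    (7,0)@(15, 1): e=[2,20,12] → █
    (8,0)@(17, 1): e=[-2,14,22] → ·
    (5,1)@(11, 3): e=[18,10,6] → █
    (7,1)@(15, 3): e=[10,-2,26] → ·
    (3,2)@(7, 5): e=[34,0,0] → ·  [on edge]
    (5,2)@(11, 5): e=[26,-12,20] → ·
    (6,2)@(13, 5): e=[22,-18,30] → ·
  covered (4 px):
    · · · · · · █ █ · · · ·
    · · · · · █ █ · · · · ·
    · · · · · · · · · · · ·
    · · · · · · · · · · · ·
    · · · · · · · · · · · ·
    · · · · · · · · · · · ·
    · · · · · · · · · · · ·
    · · · · · · · · · · · ·
    · · · · · · · · · · · ·
T2:
  2·area = 56  (B↔C swapped to make it positive)
  edge (6, 15)→(4, 12): d=(-2,-3) top-left  bias=+0
  edge (4, 12)→(24, 14): d=(20,2) right/bottom  bias=-1
  edge (24, 14)→(6, 15): d=(-18,1) right/bottom  bias=-1
    (2,6)@(5, 13): e=[1,18,37] → █
    (3,6)@(7, 13): e=[7,14,35] → █
    (4,6)@(9, 13): e=[13,10,33] → █
    (5,6)@(11, 13): e=[19,6,31] → █
    (6,6)@(13, 13): e=[25,2,29] → █
    (7,6)@(15, 13): e=[31,-2,27] → ·
    (2,7)@(5, 15): e=[-3,58,1] → ·
    (3,7)@(7, 15): e=[3,54,-1] → ·
    (4,7)@(9, 15): e=[9,50,-3] → ·
    (5,7)@(11, 15): e=[15,46,-5] → ·
    (6,7)@(13, 15): e=[21,42,-7] → ·
  covered (5 px):
    · · · · · · · · · · · ·
    · · · · · · · · · · · ·
    · · · · · · · · · · · ·
    · · · · · · · · · · · ·
    · · · · · · · · · · · ·
    · · · · · · · · · · · ·
    · · █ █ █ █ █ · · · · ·
    · · · · · · · · · · · ·
    · · · · · · · · · · · ·
T3:
  2·area = 68  (B↔C swapped to make it positive)
  edge (0, 8)→(12, 6): d=(12,-2) top-left  bias=+0
  edge (12, 6)→(22, 10): d=(10,4) right/bottom  bias=-1
  edge (22, 10)→(0, 8): d=(-22,-2) top-left  bias=+0
    (3,3)@(7, 7): e=[2,30,36] → █
    (4,3)@(9, 7): e=[6,22,40] → █
    (5,3)@(11, 7): e=[10,14,44] → █
    (6,3)@(13, 7): e=[14,6,48] → █
    (7,3)@(15, 7): e=[18,-2,52] → ·
    (3,4)@(7, 9): e=[26,50,-8] → ·
    (4,4)@(9, 9): e=[30,42,-4] → ·
    (5,4)@(11, 9): e=[34,34,0] → █  [on edge]
    (7,4)@(15, 9): e=[42,18,8] → █
    (8,4)@(17, 9): e=[46,10,12] → █
    (9,4)@(19, 9): e=[50,2,16] → █
    (10,4)@(21, 9): e=[54,-6,20] → ·
  covered (9 px):
    · · · · · · · · · · · ·
    · · · · · · · · · · · ·
    · · · · · · · · · · · ·
    · · · █ █ █ █ · · · · ·
    · · · · · █ █ █ █ █ · ·
    · · · · · · · · · · · ·
    · · · · · · · · · · · ·
    · · · · · · · · · · · ·
    · · · · · · · · · · · ·
T4:
  2·area = 144
  edge (0, 16)→(10, 4): d=(10,-12) top-left  bias=+0
  edge (10, 4)→(22, 4): d=(12,0) top-left  bias=+0
  edge (22, 4)→(0, 16): d=(-22,12) right/bottom  bias=-1
    (5,2)@(11, 5): e=[22,12,110] → █
    (6,2)@(13, 5): e=[46,12,86] → █
    (7,2)@(15, 5): e=[70,12,62] → █
    (8,2)@(17, 5): e=[94,12,38] → █
    (9,2)@(19, 5): e=[118,12,14] → █
    (10,2)@(21, 5): e=[142,12,-10] → ·
    (4,3)@(9, 7): e=[18,36,90] → █
    (8,3)@(17, 7): e=[114,36,-6] → ·
    (9,3)@(19, 7): e=[138,36,-30] → ·
    (3,4)@(7, 9): e=[14,60,70] → █
    (6,4)@(13, 9): e=[86,60,-2] → ·
    (7,4)@(15, 9): e=[110,60,-26] → ·
  covered (18 px):
    · · · · · · · · · · · ·
    · · · · · · · · · · · ·
    · · · · · █ █ █ █ █ · ·
    · · · · █ █ █ █ · · · ·
    · · · █ █ █ · · · · · ·
    · · █ █ █ · · · · · · ·
    · █ █ · · · · · · · · ·
    █ · · · · · · · · · · ·
    · · · · · · · · · · · ·

Answer: [10,6,18]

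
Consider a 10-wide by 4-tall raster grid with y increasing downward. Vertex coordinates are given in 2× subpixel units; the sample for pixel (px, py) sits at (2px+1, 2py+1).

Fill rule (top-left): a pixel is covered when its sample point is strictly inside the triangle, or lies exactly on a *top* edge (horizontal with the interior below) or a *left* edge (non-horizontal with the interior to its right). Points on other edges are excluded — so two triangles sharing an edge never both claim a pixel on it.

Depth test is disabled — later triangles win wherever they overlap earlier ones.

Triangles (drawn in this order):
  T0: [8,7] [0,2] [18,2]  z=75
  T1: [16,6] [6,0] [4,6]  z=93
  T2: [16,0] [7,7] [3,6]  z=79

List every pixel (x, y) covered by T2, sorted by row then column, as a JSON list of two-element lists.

T0:
  2·area = 90
  edge (8, 7)→(0, 2): d=(-8,-5) top-left  bias=+0
  edge (0, 2)→(18, 2): d=(18,0) top-left  bias=+0
  edge (18, 2)→(8, 7): d=(-10,5) right/bottom  bias=-1
    (1,1)@(3, 3): e=[7,18,65] → #
    (2,1)@(5, 3): e=[17,18,55] → #
    (3,1)@(7, 3): e=[27,18,45] → #
    (4,1)@(9, 3): e=[37,18,35] → #
    (5,1)@(11, 3): e=[47,18,25] → #
    (6,1)@(13, 3): e=[57,18,15] → #
    (7,1)@(15, 3): e=[67,18,5] → #
    (8,1)@(17, 3): e=[77,18,-5] → ·
    (1,2)@(3, 5): e=[-9,54,45] → ·
    (2,2)@(5, 5): e=[1,54,35] → #
    (6,2)@(13, 5): e=[41,54,-5] → ·
    (7,2)@(15, 5): e=[51,54,-15] → ·
  covered (11 px):
    · · · · · · · · · ·
    · # # # # # # # · ·
    · · # # # # · · · ·
    · · · · · · · · · ·
T1:
  2·area = 72  (B↔C swapped to make it positive)
  edge (16, 6)→(4, 6): d=(-12,0) right/bottom  bias=-1
  edge (4, 6)→(6, 0): d=(2,-6) top-left  bias=+0
  edge (6, 0)→(16, 6): d=(10,6) right/bottom  bias=-1
    (3,0)@(7, 1): e=[60,8,4] → #
    (4,0)@(9, 1): e=[60,20,-8] → ·
    (2,1)@(5, 3): e=[36,0,36] → #  [on edge]
    (4,1)@(9, 3): e=[36,24,12] → #
    (5,1)@(11, 3): e=[36,36,0] → ·  [on edge]
    (2,2)@(5, 5): e=[12,4,56] → #
    (5,2)@(11, 5): e=[12,40,20] → #
    (6,2)@(13, 5): e=[12,52,8] → #
    (7,2)@(15, 5): e=[12,64,-4] → ·
    (2,3)@(5, 7): e=[-12,8,76] → ·
    (3,3)@(7, 7): e=[-12,20,64] → ·
    (4,3)@(9, 7): e=[-12,32,52] → ·
  covered (9 px):
    · · · # · · · · · ·
    · · # # # · · · · ·
    · · # # # # # · · ·
    · · · · · · · · · ·
T2:
  2·area = 37
  edge (16, 0)→(7, 7): d=(-9,7) right/bottom  bias=-1
  edge (7, 7)→(3, 6): d=(-4,-1) top-left  bias=+0
  edge (3, 6)→(16, 0): d=(13,-6) top-left  bias=+0
    (5,1)@(11, 3): e=[8,20,9] → #
    (6,1)@(13, 3): e=[-6,22,21] → ·
    (3,2)@(7, 5): e=[18,8,11] → #
    (4,2)@(9, 5): e=[4,10,23] → #
    (5,2)@(11, 5): e=[-10,12,35] → ·
    (3,3)@(7, 7): e=[0,0,37] → ·  [on edge]
    (4,3)@(9, 7): e=[-14,2,49] → ·
  covered (3 px):
    · · · · · · · · · ·
    · · · · · # · · · ·
    · · · # # · · · · ·
    · · · · · · · · · ·

Result: [[5,1],[3,2],[4,2]]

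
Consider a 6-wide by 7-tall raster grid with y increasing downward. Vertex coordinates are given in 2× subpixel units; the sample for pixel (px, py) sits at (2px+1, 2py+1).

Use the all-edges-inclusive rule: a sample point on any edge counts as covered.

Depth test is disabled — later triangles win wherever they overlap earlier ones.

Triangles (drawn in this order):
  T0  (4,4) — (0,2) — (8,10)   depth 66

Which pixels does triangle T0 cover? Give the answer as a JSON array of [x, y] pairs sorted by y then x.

T0:
  2·area = 16  (B↔C swapped to make it positive)
  edge (4, 4)→(8, 10): d=(4,6) inclusive
  edge (8, 10)→(0, 2): d=(-8,-8) inclusive
  edge (0, 2)→(4, 4): d=(4,2) inclusive
    (0,1)@(1, 3): e=[14,0,2] → #  [on edge]
    (1,1)@(3, 3): e=[2,16,-2] → ·
    (0,2)@(1, 5): e=[22,-16,10] → ·
    (1,2)@(3, 5): e=[10,0,6] → #  [on edge]
    (2,2)@(5, 5): e=[-2,16,2] → ·
    (1,3)@(3, 7): e=[18,-16,14] → ·
    (2,3)@(5, 7): e=[6,0,10] → #  [on edge]
    (3,3)@(7, 7): e=[-6,16,6] → ·
    (2,4)@(5, 9): e=[14,-16,18] → ·
    (3,4)@(7, 9): e=[2,0,14] → #  [on edge]
    (4,4)@(9, 9): e=[-10,16,10] → ·
    (3,5)@(7, 11): e=[10,-16,22] → ·
    (4,5)@(9, 11): e=[-2,0,18] → ·  [on edge]
    (5,6)@(11, 13): e=[-6,0,22] → ·  [on edge]
  covered (4 px):
    · · · · · ·
    # · · · · ·
    · # · · · ·
    · · # · · ·
    · · · # · ·
    · · · · · ·
    · · · · · ·

Final: [[0,1],[1,2],[2,3],[3,4]]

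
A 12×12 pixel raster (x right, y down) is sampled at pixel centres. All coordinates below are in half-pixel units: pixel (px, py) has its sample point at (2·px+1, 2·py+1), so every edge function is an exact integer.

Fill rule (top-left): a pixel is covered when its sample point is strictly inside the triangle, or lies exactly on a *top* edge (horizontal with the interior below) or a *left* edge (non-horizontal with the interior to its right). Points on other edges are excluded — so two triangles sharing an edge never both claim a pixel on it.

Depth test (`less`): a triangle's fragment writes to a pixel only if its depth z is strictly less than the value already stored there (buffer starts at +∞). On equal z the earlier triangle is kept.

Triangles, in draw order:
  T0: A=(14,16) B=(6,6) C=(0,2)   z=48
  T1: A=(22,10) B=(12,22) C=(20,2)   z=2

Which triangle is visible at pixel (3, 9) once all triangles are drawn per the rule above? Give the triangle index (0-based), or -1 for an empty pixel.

T0:
  2·area = 28  (B↔C swapped to make it positive)
  edge (14, 16)→(0, 2): d=(-14,-14) top-left  bias=+0
  edge (0, 2)→(6, 6): d=(6,4) right/bottom  bias=-1
  edge (6, 6)→(14, 16): d=(8,10) right/bottom  bias=-1
    (0,1)@(1, 3): e=[0,2,26] → █  [on edge]
    (1,1)@(3, 3): e=[28,-6,6] → ·
    (0,2)@(1, 5): e=[-28,14,42] → ·
    (1,2)@(3, 5): e=[0,6,22] → █  [on edge]
    (2,2)@(5, 5): e=[28,-2,2] → ·
    (1,3)@(3, 7): e=[-28,18,38] → ·
    (2,3)@(5, 7): e=[0,10,18] → █  [on edge]
    (3,3)@(7, 7): e=[28,2,-2] → ·
    (2,4)@(5, 9): e=[-28,22,34] → ·
    (3,4)@(7, 9): e=[0,14,14] → █  [on edge]
    (4,4)@(9, 9): e=[28,6,-6] → ·
    (3,5)@(7, 11): e=[-28,26,30] → ·
    (4,5)@(9, 11): e=[0,18,10] → █  [on edge]
    (5,6)@(11, 13): e=[0,22,6] → █  [on edge]
    (6,7)@(13, 15): e=[0,26,2] → █  [on edge]
    (7,8)@(15, 17): e=[0,30,-2] → ·  [on edge]
    (8,9)@(17, 19): e=[0,34,-6] → ·  [on edge]
    (9,10)@(19, 21): e=[0,38,-10] → ·  [on edge]
    (10,11)@(21, 23): e=[0,42,-14] → ·  [on edge]
  covered (7 px):
    · · · · · · · · · · · ·
    █ · · · · · · · · · · ·
    · █ · · · · · · · · · ·
    · · █ · · · · · · · · ·
    · · · █ · · · · · · · ·
    · · · · █ · · · · · · ·
    · · · · · █ · · · · · ·
    · · · · · · █ · · · · ·
    · · · · · · · · · · · ·
    · · · · · · · · · · · ·
    · · · · · · · · · · · ·
    · · · · · · · · · · · ·
T1:
  2·area = 104
  edge (22, 10)→(12, 22): d=(-10,12) right/bottom  bias=-1
  edge (12, 22)→(20, 2): d=(8,-20) top-left  bias=+0
  edge (20, 2)→(22, 10): d=(2,8) right/bottom  bias=-1
    (9,2)@(19, 5): e=[86,4,14] → █
    (10,2)@(21, 5): e=[62,44,-2] → ·
    (9,3)@(19, 7): e=[66,20,18] → █
    (10,3)@(21, 7): e=[42,60,2] → █
    (11,3)@(23, 7): e=[18,100,-14] → ·
    (9,4)@(19, 9): e=[46,36,22] → █
    (11,4)@(23, 9): e=[-2,116,-10] → ·
    (8,5)@(17, 11): e=[50,12,42] → █
    (11,5)@(23, 11): e=[-22,132,-6] → ·
    (8,6)@(17, 13): e=[30,28,46] → █
    (10,6)@(21, 13): e=[-18,108,14] → ·
    (7,7)@(15, 15): e=[34,4,66] → █
  covered (13 px):
    · · · · · · · · · · · ·
    · · · · · · · · · · · ·
    · · · · · · · · · █ · ·
    · · · · · · · · · █ █ ·
    · · · · · · · · · █ █ ·
    · · · · · · · · █ █ █ ·
    · · · · · · · · █ █ · ·
    · · · · · · · █ █ · · ·
    · · · · · · · █ · · · ·
    · · · · · · · · · · · ·
    · · · · · · · · · · · ·
    · · · · · · · · · · · ·

Z-buffer (winner per pixel, '.' = empty):
  . . . . . . . . . . . .
  0 . . . . . . . . . . .
  . 0 . . . . . . . 1 . .
  . . 0 . . . . . . 1 1 .
  . . . 0 . . . . . 1 1 .
  . . . . 0 . . . 1 1 1 .
  . . . . . 0 . . 1 1 . .
  . . . . . . 0 1 1 . . .
  . . . . . . . 1 . . . .
  . . . . . . . . . . . .
  . . . . . . . . . . . .
  . . . . . . . . . . . .

Final: -1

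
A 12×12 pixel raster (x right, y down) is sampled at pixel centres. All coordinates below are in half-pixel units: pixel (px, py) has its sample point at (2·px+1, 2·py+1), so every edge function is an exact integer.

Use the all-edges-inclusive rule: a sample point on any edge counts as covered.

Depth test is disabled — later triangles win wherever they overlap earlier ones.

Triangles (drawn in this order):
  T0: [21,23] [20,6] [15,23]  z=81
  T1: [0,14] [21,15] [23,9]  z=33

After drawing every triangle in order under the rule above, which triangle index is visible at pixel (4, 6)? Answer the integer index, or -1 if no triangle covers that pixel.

T0:
  2·area = 102  (B↔C swapped to make it positive)
  edge (21, 23)→(15, 23): d=(-6,0) inclusive
  edge (15, 23)→(20, 6): d=(5,-17) inclusive
  edge (20, 6)→(21, 23): d=(1,17) inclusive
    (9,5)@(19, 11): e=[72,8,22] → █
    (10,5)@(21, 11): e=[72,42,-12] → ·
    (9,6)@(19, 13): e=[60,18,24] → █
    (10,6)@(21, 13): e=[60,52,-10] → ·
    (9,7)@(19, 15): e=[48,28,26] → █
    (10,7)@(21, 15): e=[48,62,-8] → ·
    (8,8)@(17, 17): e=[36,4,62] → █
    (10,8)@(21, 17): e=[36,72,-6] → ·
    (8,9)@(17, 19): e=[24,14,64] → █
    (10,9)@(21, 19): e=[24,82,-4] → ·
    (8,10)@(17, 21): e=[12,24,66] → █
    (10,10)@(21, 21): e=[12,92,-2] → ·
    (0,11)@(1, 23): e=[0,-238,340] → ·  [on edge]
    (1,11)@(3, 23): e=[0,-204,306] → ·  [on edge]
    (2,11)@(5, 23): e=[0,-170,272] → ·  [on edge]
    (3,11)@(7, 23): e=[0,-136,238] → ·  [on edge]
    (4,11)@(9, 23): e=[0,-102,204] → ·  [on edge]
    (5,11)@(11, 23): e=[0,-68,170] → ·  [on edge]
    (6,11)@(13, 23): e=[0,-34,136] → ·  [on edge]
    (7,11)@(15, 23): e=[0,0,102] → █  [on edge]
    (8,11)@(17, 23): e=[0,34,68] → █  [on edge]
    (9,11)@(19, 23): e=[0,68,34] → █  [on edge]
    (10,11)@(21, 23): e=[0,102,0] → █  [on edge]
    (11,11)@(23, 23): e=[0,136,-34] → ·  [on edge]
  covered (13 px):
    · · · · · · · · · · · ·
    · · · · · · · · · · · ·
    · · · · · · · · · · · ·
    · · · · · · · · · · · ·
    · · · · · · · · · · · ·
    · · · · · · · · · █ · ·
    · · · · · · · · · █ · ·
    · · · · · · · · · █ · ·
    · · · · · · · · █ █ · ·
    · · · · · · · · █ █ · ·
    · · · · · · · · █ █ · ·
    · · · · · · · █ █ █ █ ·
T1:
  2·area = 128  (B↔C swapped to make it positive)
  edge (0, 14)→(23, 9): d=(23,-5) inclusive
  edge (23, 9)→(21, 15): d=(-2,6) inclusive
  edge (21, 15)→(0, 14): d=(-21,-1) inclusive
    (11,4)@(23, 9): e=[0,0,128] → █  [on edge]
    (7,5)@(15, 11): e=[6,44,78] → █
    (8,5)@(17, 11): e=[16,32,80] → █
    (9,5)@(19, 11): e=[26,20,82] → █
    (10,5)@(21, 11): e=[36,8,84] → █
    (11,5)@(23, 11): e=[46,-4,86] → ·
    (2,6)@(5, 13): e=[2,100,26] → █
    (3,6)@(7, 13): e=[12,88,28] → █
    (4,6)@(9, 13): e=[22,76,30] → █
    (5,6)@(11, 13): e=[32,64,32] → █
    (6,6)@(13, 13): e=[42,52,34] → █
    (11,6)@(23, 13): e=[92,-8,44] → ·
    (10,7)@(21, 15): e=[128,0,0] → █  [on edge]
    (9,10)@(19, 21): e=[256,0,-128] → ·  [on edge]
  covered (15 px):
    · · · · · · · · · · · ·
    · · · · · · · · · · · ·
    · · · · · · · · · · · ·
    · · · · · · · · · · · ·
    · · · · · · · · · · · █
    · · · · · · · █ █ █ █ ·
    · · █ █ █ █ █ █ █ █ █ ·
    · · · · · · · · · · █ ·
    · · · · · · · · · · · ·
    · · · · · · · · · · · ·
    · · · · · · · · · · · ·
    · · · · · · · · · · · ·

Z-buffer (winner per pixel, '.' = empty):
  . . . . . . . . . . . .
  . . . . . . . . . . . .
  . . . . . . . . . . . .
  . . . . . . . . . . . .
  . . . . . . . . . . . 1
  . . . . . . . 1 1 1 1 .
  . . 1 1 1 1 1 1 1 1 1 .
  . . . . . . . . . 0 1 .
  . . . . . . . . 0 0 . .
  . . . . . . . . 0 0 . .
  . . . . . . . . 0 0 . .
  . . . . . . . 0 0 0 0 .

Result: 1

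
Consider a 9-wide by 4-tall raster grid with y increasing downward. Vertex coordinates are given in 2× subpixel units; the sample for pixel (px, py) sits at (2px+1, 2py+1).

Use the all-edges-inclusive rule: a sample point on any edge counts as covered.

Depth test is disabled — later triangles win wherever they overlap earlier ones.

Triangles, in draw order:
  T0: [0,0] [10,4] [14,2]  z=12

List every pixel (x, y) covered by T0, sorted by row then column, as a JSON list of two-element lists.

T0:
  2·area = 36  (B↔C swapped to make it positive)
  edge (0, 0)→(14, 2): d=(14,2) inclusive
  edge (14, 2)→(10, 4): d=(-4,2) inclusive
  edge (10, 4)→(0, 0): d=(-10,-4) inclusive
    (1,0)@(3, 1): e=[8,26,2] → #
    (2,0)@(5, 1): e=[4,22,10] → #
    (3,0)@(7, 1): e=[0,18,18] → #  [on edge]
    (4,0)@(9, 1): e=[-4,14,26] → ·
    (1,1)@(3, 3): e=[36,18,-18] → ·
    (2,1)@(5, 3): e=[32,14,-10] → ·
    (3,1)@(7, 3): e=[28,10,-2] → ·
    (4,1)@(9, 3): e=[24,6,6] → #
    (5,1)@(11, 3): e=[20,2,14] → #
    (6,1)@(13, 3): e=[16,-2,22] → ·
    (4,2)@(9, 5): e=[52,-2,-14] → ·
    (5,2)@(11, 5): e=[48,-6,-6] → ·
  covered (5 px):
    · # # # · · · · ·
    · · · · # # · · ·
    · · · · · · · · ·
    · · · · · · · · ·

Result: [[1,0],[2,0],[3,0],[4,1],[5,1]]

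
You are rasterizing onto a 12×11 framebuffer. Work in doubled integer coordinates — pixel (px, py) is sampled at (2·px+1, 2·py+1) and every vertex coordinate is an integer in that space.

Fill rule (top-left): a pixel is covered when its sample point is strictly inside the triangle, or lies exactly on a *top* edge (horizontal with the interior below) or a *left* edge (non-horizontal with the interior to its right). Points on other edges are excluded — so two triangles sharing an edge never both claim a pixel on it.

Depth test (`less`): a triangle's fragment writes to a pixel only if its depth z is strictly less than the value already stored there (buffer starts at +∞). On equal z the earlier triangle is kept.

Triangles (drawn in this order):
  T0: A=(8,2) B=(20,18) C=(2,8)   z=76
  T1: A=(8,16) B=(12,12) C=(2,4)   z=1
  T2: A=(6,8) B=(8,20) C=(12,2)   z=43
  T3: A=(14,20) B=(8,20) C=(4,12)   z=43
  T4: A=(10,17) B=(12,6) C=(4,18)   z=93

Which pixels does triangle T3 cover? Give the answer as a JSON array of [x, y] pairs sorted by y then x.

T0:
  2·area = 168
  edge (8, 2)→(20, 18): d=(12,16) right/bottom  bias=-1
  edge (20, 18)→(2, 8): d=(-18,-10) top-left  bias=+0
  edge (2, 8)→(8, 2): d=(6,-6) top-left  bias=+0
    (4,0)@(9, 1): e=[-28,196,0] → ·  [on edge]
    (3,1)@(7, 3): e=[28,140,0] → #  [on edge]
    (4,1)@(9, 3): e=[-4,160,12] → ·
    (2,2)@(5, 5): e=[84,84,0] → #  [on edge]
    (4,2)@(9, 5): e=[20,124,24] → #
    (5,2)@(11, 5): e=[-12,144,36] → ·
    (1,3)@(3, 7): e=[140,28,0] → #  [on edge]
    (5,3)@(11, 7): e=[12,108,48] → #
    (6,3)@(13, 7): e=[-20,128,60] → ·
    (0,4)@(1, 9): e=[196,-28,0] → ·  [on edge]
    (1,4)@(3, 9): e=[164,-8,12] → ·
    (2,4)@(5, 9): e=[132,12,24] → #
    (5,6)@(11, 13): e=[84,0,84] → #  [on edge]
  covered (23 px):
    · · · · · · · · · · · ·
    · · · # · · · · · · · ·
    · · # # # · · · · · · ·
    · # # # # # · · · · · ·
    · · # # # # # · · · · ·
    · · · · # # # · · · · ·
    · · · · · # # # · · · ·
    · · · · · · · # # · · ·
    · · · · · · · · · # · ·
    · · · · · · · · · · · ·
    · · · · · · · · · · · ·
T1:
  2·area = 72  (B↔C swapped to make it positive)
  edge (8, 16)→(2, 4): d=(-6,-12) top-left  bias=+0
  edge (2, 4)→(12, 12): d=(10,8) right/bottom  bias=-1
  edge (12, 12)→(8, 16): d=(-4,4) right/bottom  bias=-1
    (11,0)@(23, 1): e=[270,-198,0] → ·  [on edge]
    (10,1)@(21, 3): e=[234,-162,0] → ·  [on edge]
    (1,2)@(3, 5): e=[6,2,64] → #
    (2,2)@(5, 5): e=[30,-14,56] → ·
    (9,2)@(19, 5): e=[198,-126,0] → ·  [on edge]
    (1,3)@(3, 7): e=[-6,22,56] → ·
    (2,3)@(5, 7): e=[18,6,48] → #
    (3,3)@(7, 7): e=[42,-10,40] → ·
    (8,3)@(17, 7): e=[162,-90,0] → ·  [on edge]
    (2,4)@(5, 9): e=[6,26,40] → #
    (3,4)@(7, 9): e=[30,10,32] → #
    (4,4)@(9, 9): e=[54,-6,24] → ·
    (7,4)@(15, 9): e=[126,-54,0] → ·  [on edge]
    (6,5)@(13, 11): e=[90,-18,0] → ·  [on edge]
    (5,6)@(11, 13): e=[54,18,0] → ·  [on edge]
    (4,7)@(9, 15): e=[18,54,0] → ·  [on edge]
    (3,8)@(7, 17): e=[-18,90,0] → ·  [on edge]
    (2,9)@(5, 19): e=[-54,126,0] → ·  [on edge]
    (1,10)@(3, 21): e=[-90,162,0] → ·  [on edge]
  covered (8 px):
    · · · · · · · · · · · ·
    · · · · · · · · · · · ·
    · # · · · · · · · · · ·
    · · # · · · · · · · · ·
    · · # # · · · · · · · ·
    · · · # # · · · · · · ·
    · · · # # · · · · · · ·
    · · · · · · · · · · · ·
    · · · · · · · · · · · ·
    · · · · · · · · · · · ·
    · · · · · · · · · · · ·
T2:
  2·area = 84  (B↔C swapped to make it positive)
  edge (6, 8)→(12, 2): d=(6,-6) top-left  bias=+0
  edge (12, 2)→(8, 20): d=(-4,18) right/bottom  bias=-1
  edge (8, 20)→(6, 8): d=(-2,-12) top-left  bias=+0
    (6,0)@(13, 1): e=[0,-14,98] → ·  [on edge]
    (5,1)@(11, 3): e=[0,14,70] → #  [on edge]
    (6,1)@(13, 3): e=[12,-22,94] → ·
    (4,2)@(9, 5): e=[0,42,42] → #  [on edge]
    (6,2)@(13, 5): e=[24,-30,90] → ·
    (3,3)@(7, 7): e=[0,70,14] → #  [on edge]
    (5,3)@(11, 7): e=[24,-2,62] → ·
    (2,4)@(5, 9): e=[0,98,-14] → ·  [on edge]
    (3,4)@(7, 9): e=[12,62,10] → #
    (5,4)@(11, 9): e=[36,-10,58] → ·
    (1,5)@(3, 11): e=[0,126,-42] → ·  [on edge]
    (3,5)@(7, 11): e=[24,54,6] → #
    (0,6)@(1, 13): e=[0,154,-70] → ·  [on edge]
  covered (12 px):
    · · · · · · · · · · · ·
    · · · · · # · · · · · ·
    · · · · # # · · · · · ·
    · · · # # · · · · · · ·
    · · · # # · · · · · · ·
    · · · # # · · · · · · ·
    · · · # # · · · · · · ·
    · · · · # · · · · · · ·
    · · · · · · · · · · · ·
    · · · · · · · · · · · ·
    · · · · · · · · · · · ·
T3:
  2·area = 48
  edge (14, 20)→(8, 20): d=(-6,0) right/bottom  bias=-1
  edge (8, 20)→(4, 12): d=(-4,-8) top-left  bias=+0
  edge (4, 12)→(14, 20): d=(10,8) right/bottom  bias=-1
    (2,6)@(5, 13): e=[42,4,2] → #
    (3,6)@(7, 13): e=[42,20,-14] → ·
    (2,7)@(5, 15): e=[30,-4,22] → ·
    (3,7)@(7, 15): e=[30,12,6] → #
    (4,7)@(9, 15): e=[30,28,-10] → ·
    (3,8)@(7, 17): e=[18,4,26] → #
    (4,8)@(9, 17): e=[18,20,10] → #
    (5,8)@(11, 17): e=[18,36,-6] → ·
    (3,9)@(7, 19): e=[6,-4,46] → ·
    (4,9)@(9, 19): e=[6,12,30] → #
    (5,9)@(11, 19): e=[6,28,14] → #
    (6,9)@(13, 19): e=[6,44,-2] → ·
  covered (6 px):
    · · · · · · · · · · · ·
    · · · · · · · · · · · ·
    · · · · · · · · · · · ·
    · · · · · · · · · · · ·
    · · · · · · · · · · · ·
    · · · · · · · · · · · ·
    · · # · · · · · · · · ·
    · · · # · · · · · · · ·
    · · · # # · · · · · · ·
    · · · · # # · · · · · ·
    · · · · · · · · · · · ·
T4:
  2·area = 64  (B↔C swapped to make it positive)
  edge (10, 17)→(4, 18): d=(-6,1) right/bottom  bias=-1
  edge (4, 18)→(12, 6): d=(8,-12) top-left  bias=+0
  edge (12, 6)→(10, 17): d=(-2,11) right/bottom  bias=-1
    (5,4)@(11, 9): e=[47,12,5] → #
    (6,4)@(13, 9): e=[45,36,-17] → ·
    (4,5)@(9, 11): e=[37,4,23] → #
    (6,5)@(13, 11): e=[33,52,-21] → ·
    (4,6)@(9, 13): e=[25,20,19] → #
    (5,6)@(11, 13): e=[23,44,-3] → ·
    (3,7)@(7, 15): e=[15,12,37] → #
    (5,7)@(11, 15): e=[11,60,-7] → ·
    (2,8)@(5, 17): e=[5,4,55] → #
    (5,8)@(11, 17): e=[-1,76,-11] → ·
    (2,9)@(5, 19): e=[-7,20,51] → ·
    (3,9)@(7, 19): e=[-9,44,29] → ·
  covered (9 px):
    · · · · · · · · · · · ·
    · · · · · · · · · · · ·
    · · · · · · · · · · · ·
    · · · · · · · · · · · ·
    · · · · · # · · · · · ·
    · · · · # # · · · · · ·
    · · · · # · · · · · · ·
    · · · # # · · · · · · ·
    · · # # # · · · · · · ·
    · · · · · · · · · · · ·
    · · · · · · · · · · · ·

Answer: [[2,6],[3,7],[3,8],[4,8],[4,9],[5,9]]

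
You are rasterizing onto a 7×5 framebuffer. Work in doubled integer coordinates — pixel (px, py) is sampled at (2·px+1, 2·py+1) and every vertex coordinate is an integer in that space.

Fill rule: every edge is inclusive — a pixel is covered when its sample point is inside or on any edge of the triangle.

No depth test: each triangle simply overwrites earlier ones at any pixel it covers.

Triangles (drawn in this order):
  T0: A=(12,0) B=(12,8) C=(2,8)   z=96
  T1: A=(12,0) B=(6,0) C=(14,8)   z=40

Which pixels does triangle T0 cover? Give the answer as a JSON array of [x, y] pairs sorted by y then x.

T0:
  2·area = 80
  edge (12, 0)→(12, 8): d=(0,8) inclusive
  edge (12, 8)→(2, 8): d=(-10,0) inclusive
  edge (2, 8)→(12, 0): d=(10,-8) inclusive
    (5,0)@(11, 1): e=[8,70,2] → █
    (6,0)@(13, 1): e=[-8,70,18] → ·
    (4,1)@(9, 3): e=[24,50,6] → █
    (6,1)@(13, 3): e=[-8,50,38] → ·
    (3,2)@(7, 5): e=[40,30,10] → █
    (6,2)@(13, 5): e=[-8,30,58] → ·
    (2,3)@(5, 7): e=[56,10,14] → █
    (6,3)@(13, 7): e=[-8,10,78] → ·
    (2,4)@(5, 9): e=[56,-10,34] → ·
    (3,4)@(7, 9): e=[40,-10,50] → ·
    (4,4)@(9, 9): e=[24,-10,66] → ·
    (5,4)@(11, 9): e=[8,-10,82] → ·
  covered (10 px):
    · · · · · █ ·
    · · · · █ █ ·
    · · · █ █ █ ·
    · · █ █ █ █ ·
    · · · · · · ·
T1:
  2·area = 48  (B↔C swapped to make it positive)
  edge (12, 0)→(14, 8): d=(2,8) inclusive
  edge (14, 8)→(6, 0): d=(-8,-8) inclusive
  edge (6, 0)→(12, 0): d=(6,0) inclusive
    (3,0)@(7, 1): e=[42,0,6] → █  [on edge]
    (4,0)@(9, 1): e=[26,16,6] → █
    (5,0)@(11, 1): e=[10,32,6] → █
    (6,0)@(13, 1): e=[-6,48,6] → ·
    (3,1)@(7, 3): e=[46,-16,18] → ·
    (4,1)@(9, 3): e=[30,0,18] → █  [on edge]
    (6,1)@(13, 3): e=[-2,32,18] → ·
    (4,2)@(9, 5): e=[34,-16,30] → ·
    (5,2)@(11, 5): e=[18,0,30] → █  [on edge]
    (6,2)@(13, 5): e=[2,16,30] → █
    (5,3)@(11, 7): e=[22,-16,42] → ·
    (6,3)@(13, 7): e=[6,0,42] → █  [on edge]
  covered (8 px):
    · · · █ █ █ ·
    · · · · █ █ ·
    · · · · · █ █
    · · · · · · █
    · · · · · · ·

Result: [[5,0],[4,1],[5,1],[3,2],[4,2],[5,2],[2,3],[3,3],[4,3],[5,3]]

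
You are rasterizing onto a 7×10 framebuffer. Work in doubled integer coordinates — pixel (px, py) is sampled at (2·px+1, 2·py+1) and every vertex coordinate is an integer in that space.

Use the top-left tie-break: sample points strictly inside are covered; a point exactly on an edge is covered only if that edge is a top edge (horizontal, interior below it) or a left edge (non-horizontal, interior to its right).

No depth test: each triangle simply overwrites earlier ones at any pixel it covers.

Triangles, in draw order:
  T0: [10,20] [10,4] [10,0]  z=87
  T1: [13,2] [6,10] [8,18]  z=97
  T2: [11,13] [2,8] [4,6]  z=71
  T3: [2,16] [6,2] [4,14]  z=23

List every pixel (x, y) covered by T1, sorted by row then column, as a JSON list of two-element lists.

T0:
  degenerate (2·area = 0) — covers nothing
T1:
  2·area = 72  (B↔C swapped to make it positive)
  edge (13, 2)→(8, 18): d=(-5,16) right/bottom  bias=-1
  edge (8, 18)→(6, 10): d=(-2,-8) top-left  bias=+0
  edge (6, 10)→(13, 2): d=(7,-8) top-left  bias=+0
    (5,2)@(11, 5): e=[17,50,5] → X
    (6,2)@(13, 5): e=[-15,66,21] → .
    (4,3)@(9, 7): e=[39,30,3] → X
    (6,3)@(13, 7): e=[-25,62,35] → .
    (3,4)@(7, 9): e=[61,10,1] → X
    (5,4)@(11, 9): e=[-3,42,33] → .
    (3,5)@(7, 11): e=[51,6,15] → X
    (5,5)@(11, 11): e=[-13,38,47] → .
    (3,6)@(7, 13): e=[41,2,29] → X
    (5,6)@(11, 13): e=[-23,34,61] → .
    (3,7)@(7, 15): e=[31,-2,43] → .
    (4,7)@(9, 15): e=[-1,14,59] → .
  covered (9 px):
    . . . . . . .
    . . . . . . .
    . . . . . X .
    . . . . X X .
    . . . X X . .
    . . . X X . .
    . . . X X . .
    . . . . . . .
    . . . . . . .
    . . . . . . .
T2:
  2·area = 28
  edge (11, 13)→(2, 8): d=(-9,-5) top-left  bias=+0
  edge (2, 8)→(4, 6): d=(2,-2) top-left  bias=+0
  edge (4, 6)→(11, 13): d=(7,7) right/bottom  bias=-1
    (4,0)@(9, 1): e=[98,0,-70] → .  [on edge]
    (0,1)@(1, 3): e=[40,-12,0] → .  [on edge]
    (3,1)@(7, 3): e=[70,0,-42] → .  [on edge]
    (1,2)@(3, 5): e=[32,-4,0] → .  [on edge]
    (2,2)@(5, 5): e=[42,0,-14] → .  [on edge]
    (1,3)@(3, 7): e=[14,0,14] → X  [on edge]
    (2,3)@(5, 7): e=[24,4,0] → .  [on edge]
    (0,4)@(1, 9): e=[-14,0,42] → .  [on edge]
    (1,4)@(3, 9): e=[-4,4,28] → .
    (2,4)@(5, 9): e=[6,8,14] → X
    (3,4)@(7, 9): e=[16,12,0] → .  [on edge]
    (2,5)@(5, 11): e=[-12,12,28] → .
    (4,5)@(9, 11): e=[8,20,0] → .  [on edge]
    (5,6)@(11, 13): e=[0,28,0] → .  [on edge]
    (6,7)@(13, 15): e=[-8,36,0] → .  [on edge]
  covered (2 px):
    . . . . . . .
    . . . . . . .
    . . . . . . .
    . X . . . . .
    . . X . . . .
    . . . . . . .
    . . . . . . .
    . . . . . . .
    . . . . . . .
    . . . . . . .
T3:
  2·area = 20
  edge (2, 16)→(6, 2): d=(4,-14) top-left  bias=+0
  edge (6, 2)→(4, 14): d=(-2,12) right/bottom  bias=-1
  edge (4, 14)→(2, 16): d=(-2,2) right/bottom  bias=-1
    (6,2)@(13, 5): e=[110,-90,0] → .  [on edge]
    (2,3)@(5, 7): e=[6,2,12] → X
    (3,3)@(7, 7): e=[34,-22,8] → .
    (5,3)@(11, 7): e=[90,-70,0] → .  [on edge]
    (2,4)@(5, 9): e=[14,-2,8] → .
    (4,4)@(9, 9): e=[70,-50,0] → .  [on edge]
    (3,5)@(7, 11): e=[50,-30,0] → .  [on edge]
    (1,6)@(3, 13): e=[2,14,4] → X
    (2,6)@(5, 13): e=[30,-10,0] → .  [on edge]
    (1,7)@(3, 15): e=[10,10,0] → .  [on edge]
    (0,8)@(1, 17): e=[-10,30,0] → .  [on edge]
  covered (2 px):
    . . . . . . .
    . . . . . . .
    . . . . . . .
    . . X . . . .
    . . . . . . .
    . . . . . . .
    . X . . . . .
    . . . . . . .
    . . . . . . .
    . . . . . . .

Result: [[5,2],[4,3],[5,3],[3,4],[4,4],[3,5],[4,5],[3,6],[4,6]]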